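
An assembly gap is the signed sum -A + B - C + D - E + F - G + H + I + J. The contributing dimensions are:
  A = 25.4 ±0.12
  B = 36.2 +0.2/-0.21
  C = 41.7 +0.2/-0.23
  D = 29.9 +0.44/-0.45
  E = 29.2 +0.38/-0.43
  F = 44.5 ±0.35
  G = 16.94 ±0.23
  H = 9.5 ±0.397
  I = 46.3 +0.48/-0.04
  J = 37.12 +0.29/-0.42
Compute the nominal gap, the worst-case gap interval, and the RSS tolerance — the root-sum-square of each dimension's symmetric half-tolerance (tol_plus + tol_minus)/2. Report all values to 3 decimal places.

nominal=90.280 wc=[87.483,93.447] rss=0.996

Stack each dimension's contribution:
  -A: nom -25.400 → Σnom=-25.400; wc +0.120/-0.120 → slack +0.120/-0.120; half-tol=0.120, Σhalf²=0.014400
  +B: nom +36.200 → Σnom=10.800; wc +0.200/-0.210 → slack +0.320/-0.330; half-tol=0.205, Σhalf²=0.056425
  -C: nom -41.700 → Σnom=-30.900; wc +0.230/-0.200 → slack +0.550/-0.530; half-tol=0.215, Σhalf²=0.102650
  +D: nom +29.900 → Σnom=-1.000; wc +0.440/-0.450 → slack +0.990/-0.980; half-tol=0.445, Σhalf²=0.300675
  -E: nom -29.200 → Σnom=-30.200; wc +0.430/-0.380 → slack +1.420/-1.360; half-tol=0.405, Σhalf²=0.464700
  +F: nom +44.500 → Σnom=14.300; wc +0.350/-0.350 → slack +1.770/-1.710; half-tol=0.350, Σhalf²=0.587200
  -G: nom -16.940 → Σnom=-2.640; wc +0.230/-0.230 → slack +2.000/-1.940; half-tol=0.230, Σhalf²=0.640100
  +H: nom +9.500 → Σnom=6.860; wc +0.397/-0.397 → slack +2.397/-2.337; half-tol=0.397, Σhalf²=0.797709
  +I: nom +46.300 → Σnom=53.160; wc +0.480/-0.040 → slack +2.877/-2.377; half-tol=0.260, Σhalf²=0.865309
  +J: nom +37.120 → Σnom=90.280; wc +0.290/-0.420 → slack +3.167/-2.797; half-tol=0.355, Σhalf²=0.991334
Nominal = 90.280. Worst-case = [90.280 - 2.797, 90.280 + 3.167] = [87.483, 93.447]. RSS = √0.991334 = 0.996.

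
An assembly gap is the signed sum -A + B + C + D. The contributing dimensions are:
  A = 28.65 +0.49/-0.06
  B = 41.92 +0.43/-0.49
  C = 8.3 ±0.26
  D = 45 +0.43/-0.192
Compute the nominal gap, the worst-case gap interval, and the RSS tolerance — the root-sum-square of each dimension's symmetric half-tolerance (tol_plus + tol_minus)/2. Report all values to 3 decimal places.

nominal=66.570 wc=[65.138,67.750] rss=0.672

Stack each dimension's contribution:
  -A: nom -28.650 → Σnom=-28.650; wc +0.060/-0.490 → slack +0.060/-0.490; half-tol=0.275, Σhalf²=0.075625
  +B: nom +41.920 → Σnom=13.270; wc +0.430/-0.490 → slack +0.490/-0.980; half-tol=0.460, Σhalf²=0.287225
  +C: nom +8.300 → Σnom=21.570; wc +0.260/-0.260 → slack +0.750/-1.240; half-tol=0.260, Σhalf²=0.354825
  +D: nom +45.000 → Σnom=66.570; wc +0.430/-0.192 → slack +1.180/-1.432; half-tol=0.311, Σhalf²=0.451546
Nominal = 66.570. Worst-case = [66.570 - 1.432, 66.570 + 1.180] = [65.138, 67.750]. RSS = √0.451546 = 0.672.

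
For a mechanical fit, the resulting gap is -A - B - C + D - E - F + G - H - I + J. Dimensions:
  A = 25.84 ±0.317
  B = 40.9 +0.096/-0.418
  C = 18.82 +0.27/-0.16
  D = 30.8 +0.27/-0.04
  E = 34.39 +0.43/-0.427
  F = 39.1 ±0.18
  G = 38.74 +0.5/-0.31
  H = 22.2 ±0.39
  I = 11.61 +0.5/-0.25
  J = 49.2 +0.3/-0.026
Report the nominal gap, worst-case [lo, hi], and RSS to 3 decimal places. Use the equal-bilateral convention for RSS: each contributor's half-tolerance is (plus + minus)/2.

Stack each dimension's contribution:
  -A: nom -25.840 → Σnom=-25.840; wc +0.317/-0.317 → slack +0.317/-0.317; half-tol=0.317, Σhalf²=0.100489
  -B: nom -40.900 → Σnom=-66.740; wc +0.418/-0.096 → slack +0.735/-0.413; half-tol=0.257, Σhalf²=0.166538
  -C: nom -18.820 → Σnom=-85.560; wc +0.160/-0.270 → slack +0.895/-0.683; half-tol=0.215, Σhalf²=0.212763
  +D: nom +30.800 → Σnom=-54.760; wc +0.270/-0.040 → slack +1.165/-0.723; half-tol=0.155, Σhalf²=0.236788
  -E: nom -34.390 → Σnom=-89.150; wc +0.427/-0.430 → slack +1.592/-1.153; half-tol=0.428, Σhalf²=0.420400
  -F: nom -39.100 → Σnom=-128.250; wc +0.180/-0.180 → slack +1.772/-1.333; half-tol=0.180, Σhalf²=0.452800
  +G: nom +38.740 → Σnom=-89.510; wc +0.500/-0.310 → slack +2.272/-1.643; half-tol=0.405, Σhalf²=0.616825
  -H: nom -22.200 → Σnom=-111.710; wc +0.390/-0.390 → slack +2.662/-2.033; half-tol=0.390, Σhalf²=0.768925
  -I: nom -11.610 → Σnom=-123.320; wc +0.250/-0.500 → slack +2.912/-2.533; half-tol=0.375, Σhalf²=0.909550
  +J: nom +49.200 → Σnom=-74.120; wc +0.300/-0.026 → slack +3.212/-2.559; half-tol=0.163, Σhalf²=0.936119
Nominal = -74.120. Worst-case = [-74.120 - 2.559, -74.120 + 3.212] = [-76.679, -70.908]. RSS = √0.936119 = 0.968.

nominal=-74.120 wc=[-76.679,-70.908] rss=0.968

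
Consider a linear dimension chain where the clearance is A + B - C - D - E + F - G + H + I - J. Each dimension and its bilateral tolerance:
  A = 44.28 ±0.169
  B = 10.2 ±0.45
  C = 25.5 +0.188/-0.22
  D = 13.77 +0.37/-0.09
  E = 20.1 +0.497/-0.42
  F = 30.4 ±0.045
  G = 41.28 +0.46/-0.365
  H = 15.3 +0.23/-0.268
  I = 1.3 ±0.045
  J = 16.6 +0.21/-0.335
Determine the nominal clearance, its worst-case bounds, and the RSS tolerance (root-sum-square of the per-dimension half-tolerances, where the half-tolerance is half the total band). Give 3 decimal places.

nominal=-15.770 wc=[-18.472,-13.401] rss=0.920

Stack each dimension's contribution:
  +A: nom +44.280 → Σnom=44.280; wc +0.169/-0.169 → slack +0.169/-0.169; half-tol=0.169, Σhalf²=0.028561
  +B: nom +10.200 → Σnom=54.480; wc +0.450/-0.450 → slack +0.619/-0.619; half-tol=0.450, Σhalf²=0.231061
  -C: nom -25.500 → Σnom=28.980; wc +0.220/-0.188 → slack +0.839/-0.807; half-tol=0.204, Σhalf²=0.272677
  -D: nom -13.770 → Σnom=15.210; wc +0.090/-0.370 → slack +0.929/-1.177; half-tol=0.230, Σhalf²=0.325577
  -E: nom -20.100 → Σnom=-4.890; wc +0.420/-0.497 → slack +1.349/-1.674; half-tol=0.459, Σhalf²=0.535799
  +F: nom +30.400 → Σnom=25.510; wc +0.045/-0.045 → slack +1.394/-1.719; half-tol=0.045, Σhalf²=0.537824
  -G: nom -41.280 → Σnom=-15.770; wc +0.365/-0.460 → slack +1.759/-2.179; half-tol=0.412, Σhalf²=0.707981
  +H: nom +15.300 → Σnom=-0.470; wc +0.230/-0.268 → slack +1.989/-2.447; half-tol=0.249, Σhalf²=0.769982
  +I: nom +1.300 → Σnom=0.830; wc +0.045/-0.045 → slack +2.034/-2.492; half-tol=0.045, Σhalf²=0.772007
  -J: nom -16.600 → Σnom=-15.770; wc +0.335/-0.210 → slack +2.369/-2.702; half-tol=0.273, Σhalf²=0.846263
Nominal = -15.770. Worst-case = [-15.770 - 2.702, -15.770 + 2.369] = [-18.472, -13.401]. RSS = √0.846263 = 0.920.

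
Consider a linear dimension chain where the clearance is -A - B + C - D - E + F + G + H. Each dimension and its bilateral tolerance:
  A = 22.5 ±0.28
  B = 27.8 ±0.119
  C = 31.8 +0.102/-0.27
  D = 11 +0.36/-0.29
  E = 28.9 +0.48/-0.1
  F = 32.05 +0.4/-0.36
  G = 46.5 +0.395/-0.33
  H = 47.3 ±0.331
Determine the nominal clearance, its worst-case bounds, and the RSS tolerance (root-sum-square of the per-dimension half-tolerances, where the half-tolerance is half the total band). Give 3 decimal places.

Stack each dimension's contribution:
  -A: nom -22.500 → Σnom=-22.500; wc +0.280/-0.280 → slack +0.280/-0.280; half-tol=0.280, Σhalf²=0.078400
  -B: nom -27.800 → Σnom=-50.300; wc +0.119/-0.119 → slack +0.399/-0.399; half-tol=0.119, Σhalf²=0.092561
  +C: nom +31.800 → Σnom=-18.500; wc +0.102/-0.270 → slack +0.501/-0.669; half-tol=0.186, Σhalf²=0.127157
  -D: nom -11.000 → Σnom=-29.500; wc +0.290/-0.360 → slack +0.791/-1.029; half-tol=0.325, Σhalf²=0.232782
  -E: nom -28.900 → Σnom=-58.400; wc +0.100/-0.480 → slack +0.891/-1.509; half-tol=0.290, Σhalf²=0.316882
  +F: nom +32.050 → Σnom=-26.350; wc +0.400/-0.360 → slack +1.291/-1.869; half-tol=0.380, Σhalf²=0.461282
  +G: nom +46.500 → Σnom=20.150; wc +0.395/-0.330 → slack +1.686/-2.199; half-tol=0.363, Σhalf²=0.592688
  +H: nom +47.300 → Σnom=67.450; wc +0.331/-0.331 → slack +2.017/-2.530; half-tol=0.331, Σhalf²=0.702249
Nominal = 67.450. Worst-case = [67.450 - 2.530, 67.450 + 2.017] = [64.920, 69.467]. RSS = √0.702249 = 0.838.

nominal=67.450 wc=[64.920,69.467] rss=0.838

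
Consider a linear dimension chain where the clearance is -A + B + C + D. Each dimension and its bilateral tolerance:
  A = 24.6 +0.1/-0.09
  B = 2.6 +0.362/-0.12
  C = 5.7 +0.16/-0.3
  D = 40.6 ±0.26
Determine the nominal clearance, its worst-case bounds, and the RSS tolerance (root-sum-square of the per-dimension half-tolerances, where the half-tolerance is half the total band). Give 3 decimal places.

Stack each dimension's contribution:
  -A: nom -24.600 → Σnom=-24.600; wc +0.090/-0.100 → slack +0.090/-0.100; half-tol=0.095, Σhalf²=0.009025
  +B: nom +2.600 → Σnom=-22.000; wc +0.362/-0.120 → slack +0.452/-0.220; half-tol=0.241, Σhalf²=0.067106
  +C: nom +5.700 → Σnom=-16.300; wc +0.160/-0.300 → slack +0.612/-0.520; half-tol=0.230, Σhalf²=0.120006
  +D: nom +40.600 → Σnom=24.300; wc +0.260/-0.260 → slack +0.872/-0.780; half-tol=0.260, Σhalf²=0.187606
Nominal = 24.300. Worst-case = [24.300 - 0.780, 24.300 + 0.872] = [23.520, 25.172]. RSS = √0.187606 = 0.433.

nominal=24.300 wc=[23.520,25.172] rss=0.433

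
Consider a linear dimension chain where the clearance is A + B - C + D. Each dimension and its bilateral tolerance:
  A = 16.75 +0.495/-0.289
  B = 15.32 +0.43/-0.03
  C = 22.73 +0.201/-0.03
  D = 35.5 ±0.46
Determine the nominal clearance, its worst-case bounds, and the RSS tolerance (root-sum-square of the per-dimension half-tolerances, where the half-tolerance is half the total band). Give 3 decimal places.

Stack each dimension's contribution:
  +A: nom +16.750 → Σnom=16.750; wc +0.495/-0.289 → slack +0.495/-0.289; half-tol=0.392, Σhalf²=0.153664
  +B: nom +15.320 → Σnom=32.070; wc +0.430/-0.030 → slack +0.925/-0.319; half-tol=0.230, Σhalf²=0.206564
  -C: nom -22.730 → Σnom=9.340; wc +0.030/-0.201 → slack +0.955/-0.520; half-tol=0.116, Σhalf²=0.219904
  +D: nom +35.500 → Σnom=44.840; wc +0.460/-0.460 → slack +1.415/-0.980; half-tol=0.460, Σhalf²=0.431504
Nominal = 44.840. Worst-case = [44.840 - 0.980, 44.840 + 1.415] = [43.860, 46.255]. RSS = √0.431504 = 0.657.

nominal=44.840 wc=[43.860,46.255] rss=0.657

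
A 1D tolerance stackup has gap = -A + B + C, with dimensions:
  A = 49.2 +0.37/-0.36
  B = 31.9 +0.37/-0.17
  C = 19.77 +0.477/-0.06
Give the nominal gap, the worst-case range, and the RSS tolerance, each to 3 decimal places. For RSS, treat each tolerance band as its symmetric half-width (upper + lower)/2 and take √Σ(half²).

nominal=2.470 wc=[1.870,3.677] rss=0.527

Stack each dimension's contribution:
  -A: nom -49.200 → Σnom=-49.200; wc +0.360/-0.370 → slack +0.360/-0.370; half-tol=0.365, Σhalf²=0.133225
  +B: nom +31.900 → Σnom=-17.300; wc +0.370/-0.170 → slack +0.730/-0.540; half-tol=0.270, Σhalf²=0.206125
  +C: nom +19.770 → Σnom=2.470; wc +0.477/-0.060 → slack +1.207/-0.600; half-tol=0.268, Σhalf²=0.278217
Nominal = 2.470. Worst-case = [2.470 - 0.600, 2.470 + 1.207] = [1.870, 3.677]. RSS = √0.278217 = 0.527.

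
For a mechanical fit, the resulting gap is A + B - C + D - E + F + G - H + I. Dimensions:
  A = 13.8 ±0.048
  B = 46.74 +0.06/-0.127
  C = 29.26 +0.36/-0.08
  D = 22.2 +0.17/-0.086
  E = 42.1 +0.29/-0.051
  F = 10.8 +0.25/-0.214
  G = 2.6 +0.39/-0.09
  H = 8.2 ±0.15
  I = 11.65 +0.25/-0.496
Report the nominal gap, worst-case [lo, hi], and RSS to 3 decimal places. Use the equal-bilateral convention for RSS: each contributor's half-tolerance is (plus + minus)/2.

nominal=28.230 wc=[26.369,29.679] rss=0.615

Stack each dimension's contribution:
  +A: nom +13.800 → Σnom=13.800; wc +0.048/-0.048 → slack +0.048/-0.048; half-tol=0.048, Σhalf²=0.002304
  +B: nom +46.740 → Σnom=60.540; wc +0.060/-0.127 → slack +0.108/-0.175; half-tol=0.093, Σhalf²=0.011046
  -C: nom -29.260 → Σnom=31.280; wc +0.080/-0.360 → slack +0.188/-0.535; half-tol=0.220, Σhalf²=0.059446
  +D: nom +22.200 → Σnom=53.480; wc +0.170/-0.086 → slack +0.358/-0.621; half-tol=0.128, Σhalf²=0.075830
  -E: nom -42.100 → Σnom=11.380; wc +0.051/-0.290 → slack +0.409/-0.911; half-tol=0.170, Σhalf²=0.104900
  +F: nom +10.800 → Σnom=22.180; wc +0.250/-0.214 → slack +0.659/-1.125; half-tol=0.232, Σhalf²=0.158724
  +G: nom +2.600 → Σnom=24.780; wc +0.390/-0.090 → slack +1.049/-1.215; half-tol=0.240, Σhalf²=0.216324
  -H: nom -8.200 → Σnom=16.580; wc +0.150/-0.150 → slack +1.199/-1.365; half-tol=0.150, Σhalf²=0.238824
  +I: nom +11.650 → Σnom=28.230; wc +0.250/-0.496 → slack +1.449/-1.861; half-tol=0.373, Σhalf²=0.377953
Nominal = 28.230. Worst-case = [28.230 - 1.861, 28.230 + 1.449] = [26.369, 29.679]. RSS = √0.377953 = 0.615.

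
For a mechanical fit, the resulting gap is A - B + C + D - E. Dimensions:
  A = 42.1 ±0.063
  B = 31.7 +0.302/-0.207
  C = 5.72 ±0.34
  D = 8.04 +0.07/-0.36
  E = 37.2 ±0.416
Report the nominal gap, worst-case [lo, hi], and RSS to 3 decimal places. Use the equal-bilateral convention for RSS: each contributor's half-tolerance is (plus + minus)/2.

Stack each dimension's contribution:
  +A: nom +42.100 → Σnom=42.100; wc +0.063/-0.063 → slack +0.063/-0.063; half-tol=0.063, Σhalf²=0.003969
  -B: nom -31.700 → Σnom=10.400; wc +0.207/-0.302 → slack +0.270/-0.365; half-tol=0.255, Σhalf²=0.068739
  +C: nom +5.720 → Σnom=16.120; wc +0.340/-0.340 → slack +0.610/-0.705; half-tol=0.340, Σhalf²=0.184339
  +D: nom +8.040 → Σnom=24.160; wc +0.070/-0.360 → slack +0.680/-1.065; half-tol=0.215, Σhalf²=0.230564
  -E: nom -37.200 → Σnom=-13.040; wc +0.416/-0.416 → slack +1.096/-1.481; half-tol=0.416, Σhalf²=0.403620
Nominal = -13.040. Worst-case = [-13.040 - 1.481, -13.040 + 1.096] = [-14.521, -11.944]. RSS = √0.403620 = 0.635.

nominal=-13.040 wc=[-14.521,-11.944] rss=0.635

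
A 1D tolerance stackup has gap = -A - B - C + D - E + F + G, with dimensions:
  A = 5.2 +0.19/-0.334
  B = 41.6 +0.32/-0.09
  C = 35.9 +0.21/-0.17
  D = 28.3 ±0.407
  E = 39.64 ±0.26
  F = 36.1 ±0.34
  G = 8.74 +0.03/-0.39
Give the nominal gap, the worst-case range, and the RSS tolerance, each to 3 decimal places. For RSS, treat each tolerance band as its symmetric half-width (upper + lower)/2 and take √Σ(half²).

nominal=-49.200 wc=[-51.317,-47.569] rss=0.735

Stack each dimension's contribution:
  -A: nom -5.200 → Σnom=-5.200; wc +0.334/-0.190 → slack +0.334/-0.190; half-tol=0.262, Σhalf²=0.068644
  -B: nom -41.600 → Σnom=-46.800; wc +0.090/-0.320 → slack +0.424/-0.510; half-tol=0.205, Σhalf²=0.110669
  -C: nom -35.900 → Σnom=-82.700; wc +0.170/-0.210 → slack +0.594/-0.720; half-tol=0.190, Σhalf²=0.146769
  +D: nom +28.300 → Σnom=-54.400; wc +0.407/-0.407 → slack +1.001/-1.127; half-tol=0.407, Σhalf²=0.312418
  -E: nom -39.640 → Σnom=-94.040; wc +0.260/-0.260 → slack +1.261/-1.387; half-tol=0.260, Σhalf²=0.380018
  +F: nom +36.100 → Σnom=-57.940; wc +0.340/-0.340 → slack +1.601/-1.727; half-tol=0.340, Σhalf²=0.495618
  +G: nom +8.740 → Σnom=-49.200; wc +0.030/-0.390 → slack +1.631/-2.117; half-tol=0.210, Σhalf²=0.539718
Nominal = -49.200. Worst-case = [-49.200 - 2.117, -49.200 + 1.631] = [-51.317, -47.569]. RSS = √0.539718 = 0.735.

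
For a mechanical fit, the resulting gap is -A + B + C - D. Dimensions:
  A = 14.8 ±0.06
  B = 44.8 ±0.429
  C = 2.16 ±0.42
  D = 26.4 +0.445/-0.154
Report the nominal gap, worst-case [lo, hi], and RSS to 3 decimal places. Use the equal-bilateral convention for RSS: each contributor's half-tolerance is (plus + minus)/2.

Stack each dimension's contribution:
  -A: nom -14.800 → Σnom=-14.800; wc +0.060/-0.060 → slack +0.060/-0.060; half-tol=0.060, Σhalf²=0.003600
  +B: nom +44.800 → Σnom=30.000; wc +0.429/-0.429 → slack +0.489/-0.489; half-tol=0.429, Σhalf²=0.187641
  +C: nom +2.160 → Σnom=32.160; wc +0.420/-0.420 → slack +0.909/-0.909; half-tol=0.420, Σhalf²=0.364041
  -D: nom -26.400 → Σnom=5.760; wc +0.154/-0.445 → slack +1.063/-1.354; half-tol=0.299, Σhalf²=0.453741
Nominal = 5.760. Worst-case = [5.760 - 1.354, 5.760 + 1.063] = [4.406, 6.823]. RSS = √0.453741 = 0.674.

nominal=5.760 wc=[4.406,6.823] rss=0.674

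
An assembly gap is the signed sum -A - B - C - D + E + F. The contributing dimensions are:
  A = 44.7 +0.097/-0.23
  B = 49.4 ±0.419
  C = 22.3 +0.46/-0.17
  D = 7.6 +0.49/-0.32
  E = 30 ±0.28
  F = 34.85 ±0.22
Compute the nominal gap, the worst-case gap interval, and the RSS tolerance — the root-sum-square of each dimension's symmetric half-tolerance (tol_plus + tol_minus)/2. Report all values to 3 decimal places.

Stack each dimension's contribution:
  -A: nom -44.700 → Σnom=-44.700; wc +0.230/-0.097 → slack +0.230/-0.097; half-tol=0.164, Σhalf²=0.026732
  -B: nom -49.400 → Σnom=-94.100; wc +0.419/-0.419 → slack +0.649/-0.516; half-tol=0.419, Σhalf²=0.202293
  -C: nom -22.300 → Σnom=-116.400; wc +0.170/-0.460 → slack +0.819/-0.976; half-tol=0.315, Σhalf²=0.301518
  -D: nom -7.600 → Σnom=-124.000; wc +0.320/-0.490 → slack +1.139/-1.466; half-tol=0.405, Σhalf²=0.465543
  +E: nom +30.000 → Σnom=-94.000; wc +0.280/-0.280 → slack +1.419/-1.746; half-tol=0.280, Σhalf²=0.543943
  +F: nom +34.850 → Σnom=-59.150; wc +0.220/-0.220 → slack +1.639/-1.966; half-tol=0.220, Σhalf²=0.592343
Nominal = -59.150. Worst-case = [-59.150 - 1.966, -59.150 + 1.639] = [-61.116, -57.511]. RSS = √0.592343 = 0.770.

nominal=-59.150 wc=[-61.116,-57.511] rss=0.770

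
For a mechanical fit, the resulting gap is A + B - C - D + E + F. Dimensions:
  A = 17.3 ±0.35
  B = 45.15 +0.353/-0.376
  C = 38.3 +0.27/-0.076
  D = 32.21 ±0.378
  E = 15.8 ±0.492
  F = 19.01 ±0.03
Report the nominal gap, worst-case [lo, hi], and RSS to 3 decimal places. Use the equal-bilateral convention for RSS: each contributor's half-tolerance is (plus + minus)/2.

Stack each dimension's contribution:
  +A: nom +17.300 → Σnom=17.300; wc +0.350/-0.350 → slack +0.350/-0.350; half-tol=0.350, Σhalf²=0.122500
  +B: nom +45.150 → Σnom=62.450; wc +0.353/-0.376 → slack +0.703/-0.726; half-tol=0.364, Σhalf²=0.255360
  -C: nom -38.300 → Σnom=24.150; wc +0.076/-0.270 → slack +0.779/-0.996; half-tol=0.173, Σhalf²=0.285289
  -D: nom -32.210 → Σnom=-8.060; wc +0.378/-0.378 → slack +1.157/-1.374; half-tol=0.378, Σhalf²=0.428173
  +E: nom +15.800 → Σnom=7.740; wc +0.492/-0.492 → slack +1.649/-1.866; half-tol=0.492, Σhalf²=0.670237
  +F: nom +19.010 → Σnom=26.750; wc +0.030/-0.030 → slack +1.679/-1.896; half-tol=0.030, Σhalf²=0.671137
Nominal = 26.750. Worst-case = [26.750 - 1.896, 26.750 + 1.679] = [24.854, 28.429]. RSS = √0.671137 = 0.819.

nominal=26.750 wc=[24.854,28.429] rss=0.819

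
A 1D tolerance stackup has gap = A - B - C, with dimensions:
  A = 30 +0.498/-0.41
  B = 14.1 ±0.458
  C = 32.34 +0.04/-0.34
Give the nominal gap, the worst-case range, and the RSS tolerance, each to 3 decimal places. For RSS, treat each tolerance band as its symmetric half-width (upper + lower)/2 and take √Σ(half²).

nominal=-16.440 wc=[-17.348,-15.144] rss=0.672

Stack each dimension's contribution:
  +A: nom +30.000 → Σnom=30.000; wc +0.498/-0.410 → slack +0.498/-0.410; half-tol=0.454, Σhalf²=0.206116
  -B: nom -14.100 → Σnom=15.900; wc +0.458/-0.458 → slack +0.956/-0.868; half-tol=0.458, Σhalf²=0.415880
  -C: nom -32.340 → Σnom=-16.440; wc +0.340/-0.040 → slack +1.296/-0.908; half-tol=0.190, Σhalf²=0.451980
Nominal = -16.440. Worst-case = [-16.440 - 0.908, -16.440 + 1.296] = [-17.348, -15.144]. RSS = √0.451980 = 0.672.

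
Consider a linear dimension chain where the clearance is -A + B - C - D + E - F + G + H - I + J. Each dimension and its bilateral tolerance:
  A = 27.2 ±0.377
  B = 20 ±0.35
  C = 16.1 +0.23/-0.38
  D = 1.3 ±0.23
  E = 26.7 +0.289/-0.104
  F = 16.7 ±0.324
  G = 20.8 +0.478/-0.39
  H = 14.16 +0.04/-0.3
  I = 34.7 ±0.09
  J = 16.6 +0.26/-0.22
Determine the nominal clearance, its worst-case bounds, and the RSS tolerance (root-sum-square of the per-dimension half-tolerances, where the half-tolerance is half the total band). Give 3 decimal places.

nominal=2.260 wc=[-0.355,5.078] rss=0.915

Stack each dimension's contribution:
  -A: nom -27.200 → Σnom=-27.200; wc +0.377/-0.377 → slack +0.377/-0.377; half-tol=0.377, Σhalf²=0.142129
  +B: nom +20.000 → Σnom=-7.200; wc +0.350/-0.350 → slack +0.727/-0.727; half-tol=0.350, Σhalf²=0.264629
  -C: nom -16.100 → Σnom=-23.300; wc +0.380/-0.230 → slack +1.107/-0.957; half-tol=0.305, Σhalf²=0.357654
  -D: nom -1.300 → Σnom=-24.600; wc +0.230/-0.230 → slack +1.337/-1.187; half-tol=0.230, Σhalf²=0.410554
  +E: nom +26.700 → Σnom=2.100; wc +0.289/-0.104 → slack +1.626/-1.291; half-tol=0.196, Σhalf²=0.449166
  -F: nom -16.700 → Σnom=-14.600; wc +0.324/-0.324 → slack +1.950/-1.615; half-tol=0.324, Σhalf²=0.554142
  +G: nom +20.800 → Σnom=6.200; wc +0.478/-0.390 → slack +2.428/-2.005; half-tol=0.434, Σhalf²=0.742498
  +H: nom +14.160 → Σnom=20.360; wc +0.040/-0.300 → slack +2.468/-2.305; half-tol=0.170, Σhalf²=0.771398
  -I: nom -34.700 → Σnom=-14.340; wc +0.090/-0.090 → slack +2.558/-2.395; half-tol=0.090, Σhalf²=0.779498
  +J: nom +16.600 → Σnom=2.260; wc +0.260/-0.220 → slack +2.818/-2.615; half-tol=0.240, Σhalf²=0.837098
Nominal = 2.260. Worst-case = [2.260 - 2.615, 2.260 + 2.818] = [-0.355, 5.078]. RSS = √0.837098 = 0.915.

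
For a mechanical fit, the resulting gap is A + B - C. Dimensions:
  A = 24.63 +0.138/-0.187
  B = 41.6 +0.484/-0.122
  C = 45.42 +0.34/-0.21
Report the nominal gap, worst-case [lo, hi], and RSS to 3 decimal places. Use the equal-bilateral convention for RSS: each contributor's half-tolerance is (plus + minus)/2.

nominal=20.810 wc=[20.161,21.642] rss=0.440

Stack each dimension's contribution:
  +A: nom +24.630 → Σnom=24.630; wc +0.138/-0.187 → slack +0.138/-0.187; half-tol=0.163, Σhalf²=0.026406
  +B: nom +41.600 → Σnom=66.230; wc +0.484/-0.122 → slack +0.622/-0.309; half-tol=0.303, Σhalf²=0.118215
  -C: nom -45.420 → Σnom=20.810; wc +0.210/-0.340 → slack +0.832/-0.649; half-tol=0.275, Σhalf²=0.193840
Nominal = 20.810. Worst-case = [20.810 - 0.649, 20.810 + 0.832] = [20.161, 21.642]. RSS = √0.193840 = 0.440.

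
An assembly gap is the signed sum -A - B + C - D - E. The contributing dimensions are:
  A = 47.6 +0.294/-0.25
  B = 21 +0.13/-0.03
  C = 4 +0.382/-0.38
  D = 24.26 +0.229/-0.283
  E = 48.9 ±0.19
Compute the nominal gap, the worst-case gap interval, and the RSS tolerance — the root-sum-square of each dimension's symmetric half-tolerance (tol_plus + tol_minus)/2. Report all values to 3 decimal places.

Stack each dimension's contribution:
  -A: nom -47.600 → Σnom=-47.600; wc +0.250/-0.294 → slack +0.250/-0.294; half-tol=0.272, Σhalf²=0.073984
  -B: nom -21.000 → Σnom=-68.600; wc +0.030/-0.130 → slack +0.280/-0.424; half-tol=0.080, Σhalf²=0.080384
  +C: nom +4.000 → Σnom=-64.600; wc +0.382/-0.380 → slack +0.662/-0.804; half-tol=0.381, Σhalf²=0.225545
  -D: nom -24.260 → Σnom=-88.860; wc +0.283/-0.229 → slack +0.945/-1.033; half-tol=0.256, Σhalf²=0.291081
  -E: nom -48.900 → Σnom=-137.760; wc +0.190/-0.190 → slack +1.135/-1.223; half-tol=0.190, Σhalf²=0.327181
Nominal = -137.760. Worst-case = [-137.760 - 1.223, -137.760 + 1.135] = [-138.983, -136.625]. RSS = √0.327181 = 0.572.

nominal=-137.760 wc=[-138.983,-136.625] rss=0.572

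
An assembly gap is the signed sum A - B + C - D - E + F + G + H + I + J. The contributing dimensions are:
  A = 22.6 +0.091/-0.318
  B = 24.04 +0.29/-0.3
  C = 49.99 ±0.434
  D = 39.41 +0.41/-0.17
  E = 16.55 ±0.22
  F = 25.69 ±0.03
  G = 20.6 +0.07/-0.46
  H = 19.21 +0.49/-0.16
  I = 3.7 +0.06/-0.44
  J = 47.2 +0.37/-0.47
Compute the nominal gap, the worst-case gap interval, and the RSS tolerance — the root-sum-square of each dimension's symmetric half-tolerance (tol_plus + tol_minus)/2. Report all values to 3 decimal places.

nominal=108.990 wc=[105.758,111.225] rss=0.930

Stack each dimension's contribution:
  +A: nom +22.600 → Σnom=22.600; wc +0.091/-0.318 → slack +0.091/-0.318; half-tol=0.205, Σhalf²=0.041820
  -B: nom -24.040 → Σnom=-1.440; wc +0.300/-0.290 → slack +0.391/-0.608; half-tol=0.295, Σhalf²=0.128845
  +C: nom +49.990 → Σnom=48.550; wc +0.434/-0.434 → slack +0.825/-1.042; half-tol=0.434, Σhalf²=0.317201
  -D: nom -39.410 → Σnom=9.140; wc +0.170/-0.410 → slack +0.995/-1.452; half-tol=0.290, Σhalf²=0.401301
  -E: nom -16.550 → Σnom=-7.410; wc +0.220/-0.220 → slack +1.215/-1.672; half-tol=0.220, Σhalf²=0.449701
  +F: nom +25.690 → Σnom=18.280; wc +0.030/-0.030 → slack +1.245/-1.702; half-tol=0.030, Σhalf²=0.450601
  +G: nom +20.600 → Σnom=38.880; wc +0.070/-0.460 → slack +1.315/-2.162; half-tol=0.265, Σhalf²=0.520826
  +H: nom +19.210 → Σnom=58.090; wc +0.490/-0.160 → slack +1.805/-2.322; half-tol=0.325, Σhalf²=0.626451
  +I: nom +3.700 → Σnom=61.790; wc +0.060/-0.440 → slack +1.865/-2.762; half-tol=0.250, Σhalf²=0.688951
  +J: nom +47.200 → Σnom=108.990; wc +0.370/-0.470 → slack +2.235/-3.232; half-tol=0.420, Σhalf²=0.865351
Nominal = 108.990. Worst-case = [108.990 - 3.232, 108.990 + 2.235] = [105.758, 111.225]. RSS = √0.865351 = 0.930.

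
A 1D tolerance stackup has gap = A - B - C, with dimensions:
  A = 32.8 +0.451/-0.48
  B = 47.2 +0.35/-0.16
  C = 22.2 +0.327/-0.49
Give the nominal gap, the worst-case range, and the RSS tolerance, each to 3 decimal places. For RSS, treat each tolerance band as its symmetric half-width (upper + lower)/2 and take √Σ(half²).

Stack each dimension's contribution:
  +A: nom +32.800 → Σnom=32.800; wc +0.451/-0.480 → slack +0.451/-0.480; half-tol=0.466, Σhalf²=0.216690
  -B: nom -47.200 → Σnom=-14.400; wc +0.160/-0.350 → slack +0.611/-0.830; half-tol=0.255, Σhalf²=0.281715
  -C: nom -22.200 → Σnom=-36.600; wc +0.490/-0.327 → slack +1.101/-1.157; half-tol=0.408, Σhalf²=0.448588
Nominal = -36.600. Worst-case = [-36.600 - 1.157, -36.600 + 1.101] = [-37.757, -35.499]. RSS = √0.448588 = 0.670.

nominal=-36.600 wc=[-37.757,-35.499] rss=0.670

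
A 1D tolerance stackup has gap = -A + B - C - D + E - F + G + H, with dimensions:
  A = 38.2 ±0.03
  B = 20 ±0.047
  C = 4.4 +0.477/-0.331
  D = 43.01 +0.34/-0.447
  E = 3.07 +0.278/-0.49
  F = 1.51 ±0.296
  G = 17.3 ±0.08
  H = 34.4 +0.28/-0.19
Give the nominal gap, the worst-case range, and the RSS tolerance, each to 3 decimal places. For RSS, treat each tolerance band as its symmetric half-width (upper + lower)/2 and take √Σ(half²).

nominal=-12.350 wc=[-14.300,-10.561] rss=0.786

Stack each dimension's contribution:
  -A: nom -38.200 → Σnom=-38.200; wc +0.030/-0.030 → slack +0.030/-0.030; half-tol=0.030, Σhalf²=0.000900
  +B: nom +20.000 → Σnom=-18.200; wc +0.047/-0.047 → slack +0.077/-0.077; half-tol=0.047, Σhalf²=0.003109
  -C: nom -4.400 → Σnom=-22.600; wc +0.331/-0.477 → slack +0.408/-0.554; half-tol=0.404, Σhalf²=0.166325
  -D: nom -43.010 → Σnom=-65.610; wc +0.447/-0.340 → slack +0.855/-0.894; half-tol=0.394, Σhalf²=0.321167
  +E: nom +3.070 → Σnom=-62.540; wc +0.278/-0.490 → slack +1.133/-1.384; half-tol=0.384, Σhalf²=0.468623
  -F: nom -1.510 → Σnom=-64.050; wc +0.296/-0.296 → slack +1.429/-1.680; half-tol=0.296, Σhalf²=0.556239
  +G: nom +17.300 → Σnom=-46.750; wc +0.080/-0.080 → slack +1.509/-1.760; half-tol=0.080, Σhalf²=0.562639
  +H: nom +34.400 → Σnom=-12.350; wc +0.280/-0.190 → slack +1.789/-1.950; half-tol=0.235, Σhalf²=0.617864
Nominal = -12.350. Worst-case = [-12.350 - 1.950, -12.350 + 1.789] = [-14.300, -10.561]. RSS = √0.617864 = 0.786.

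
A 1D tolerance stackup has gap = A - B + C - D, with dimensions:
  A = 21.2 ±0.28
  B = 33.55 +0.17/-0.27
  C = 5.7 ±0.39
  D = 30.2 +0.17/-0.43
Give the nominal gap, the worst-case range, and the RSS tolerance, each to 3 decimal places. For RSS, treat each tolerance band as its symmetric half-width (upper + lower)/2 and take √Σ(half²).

Stack each dimension's contribution:
  +A: nom +21.200 → Σnom=21.200; wc +0.280/-0.280 → slack +0.280/-0.280; half-tol=0.280, Σhalf²=0.078400
  -B: nom -33.550 → Σnom=-12.350; wc +0.270/-0.170 → slack +0.550/-0.450; half-tol=0.220, Σhalf²=0.126800
  +C: nom +5.700 → Σnom=-6.650; wc +0.390/-0.390 → slack +0.940/-0.840; half-tol=0.390, Σhalf²=0.278900
  -D: nom -30.200 → Σnom=-36.850; wc +0.430/-0.170 → slack +1.370/-1.010; half-tol=0.300, Σhalf²=0.368900
Nominal = -36.850. Worst-case = [-36.850 - 1.010, -36.850 + 1.370] = [-37.860, -35.480]. RSS = √0.368900 = 0.607.

nominal=-36.850 wc=[-37.860,-35.480] rss=0.607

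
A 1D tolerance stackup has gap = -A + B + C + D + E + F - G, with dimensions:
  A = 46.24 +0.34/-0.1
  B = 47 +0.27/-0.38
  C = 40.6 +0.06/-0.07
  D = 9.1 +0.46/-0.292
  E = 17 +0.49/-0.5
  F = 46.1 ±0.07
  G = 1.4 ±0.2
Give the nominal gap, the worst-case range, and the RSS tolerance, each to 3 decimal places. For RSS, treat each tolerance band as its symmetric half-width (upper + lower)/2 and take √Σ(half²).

Stack each dimension's contribution:
  -A: nom -46.240 → Σnom=-46.240; wc +0.100/-0.340 → slack +0.100/-0.340; half-tol=0.220, Σhalf²=0.048400
  +B: nom +47.000 → Σnom=0.760; wc +0.270/-0.380 → slack +0.370/-0.720; half-tol=0.325, Σhalf²=0.154025
  +C: nom +40.600 → Σnom=41.360; wc +0.060/-0.070 → slack +0.430/-0.790; half-tol=0.065, Σhalf²=0.158250
  +D: nom +9.100 → Σnom=50.460; wc +0.460/-0.292 → slack +0.890/-1.082; half-tol=0.376, Σhalf²=0.299626
  +E: nom +17.000 → Σnom=67.460; wc +0.490/-0.500 → slack +1.380/-1.582; half-tol=0.495, Σhalf²=0.544651
  +F: nom +46.100 → Σnom=113.560; wc +0.070/-0.070 → slack +1.450/-1.652; half-tol=0.070, Σhalf²=0.549551
  -G: nom -1.400 → Σnom=112.160; wc +0.200/-0.200 → slack +1.650/-1.852; half-tol=0.200, Σhalf²=0.589551
Nominal = 112.160. Worst-case = [112.160 - 1.852, 112.160 + 1.650] = [110.308, 113.810]. RSS = √0.589551 = 0.768.

nominal=112.160 wc=[110.308,113.810] rss=0.768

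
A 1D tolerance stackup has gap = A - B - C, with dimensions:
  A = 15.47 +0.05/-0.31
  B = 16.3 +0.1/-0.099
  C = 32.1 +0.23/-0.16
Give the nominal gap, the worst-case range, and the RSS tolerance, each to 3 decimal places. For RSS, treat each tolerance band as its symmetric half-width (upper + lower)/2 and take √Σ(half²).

Stack each dimension's contribution:
  +A: nom +15.470 → Σnom=15.470; wc +0.050/-0.310 → slack +0.050/-0.310; half-tol=0.180, Σhalf²=0.032400
  -B: nom -16.300 → Σnom=-0.830; wc +0.099/-0.100 → slack +0.149/-0.410; half-tol=0.100, Σhalf²=0.042300
  -C: nom -32.100 → Σnom=-32.930; wc +0.160/-0.230 → slack +0.309/-0.640; half-tol=0.195, Σhalf²=0.080325
Nominal = -32.930. Worst-case = [-32.930 - 0.640, -32.930 + 0.309] = [-33.570, -32.621]. RSS = √0.080325 = 0.283.

nominal=-32.930 wc=[-33.570,-32.621] rss=0.283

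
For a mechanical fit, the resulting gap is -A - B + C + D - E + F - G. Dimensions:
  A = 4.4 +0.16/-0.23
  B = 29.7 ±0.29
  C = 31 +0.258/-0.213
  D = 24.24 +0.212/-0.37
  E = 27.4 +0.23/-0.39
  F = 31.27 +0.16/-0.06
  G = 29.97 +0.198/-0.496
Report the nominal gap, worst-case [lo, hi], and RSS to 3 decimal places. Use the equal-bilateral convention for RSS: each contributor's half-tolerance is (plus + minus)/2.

Stack each dimension's contribution:
  -A: nom -4.400 → Σnom=-4.400; wc +0.230/-0.160 → slack +0.230/-0.160; half-tol=0.195, Σhalf²=0.038025
  -B: nom -29.700 → Σnom=-34.100; wc +0.290/-0.290 → slack +0.520/-0.450; half-tol=0.290, Σhalf²=0.122125
  +C: nom +31.000 → Σnom=-3.100; wc +0.258/-0.213 → slack +0.778/-0.663; half-tol=0.235, Σhalf²=0.177585
  +D: nom +24.240 → Σnom=21.140; wc +0.212/-0.370 → slack +0.990/-1.033; half-tol=0.291, Σhalf²=0.262266
  -E: nom -27.400 → Σnom=-6.260; wc +0.390/-0.230 → slack +1.380/-1.263; half-tol=0.310, Σhalf²=0.358366
  +F: nom +31.270 → Σnom=25.010; wc +0.160/-0.060 → slack +1.540/-1.323; half-tol=0.110, Σhalf²=0.370466
  -G: nom -29.970 → Σnom=-4.960; wc +0.496/-0.198 → slack +2.036/-1.521; half-tol=0.347, Σhalf²=0.490875
Nominal = -4.960. Worst-case = [-4.960 - 1.521, -4.960 + 2.036] = [-6.481, -2.924]. RSS = √0.490875 = 0.701.

nominal=-4.960 wc=[-6.481,-2.924] rss=0.701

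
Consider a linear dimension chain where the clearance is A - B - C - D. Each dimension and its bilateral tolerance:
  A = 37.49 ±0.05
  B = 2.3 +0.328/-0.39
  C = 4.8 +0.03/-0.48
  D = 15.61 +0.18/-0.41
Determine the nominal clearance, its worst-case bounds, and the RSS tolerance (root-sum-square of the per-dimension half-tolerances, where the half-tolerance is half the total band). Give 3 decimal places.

nominal=14.780 wc=[14.192,16.110] rss=0.532

Stack each dimension's contribution:
  +A: nom +37.490 → Σnom=37.490; wc +0.050/-0.050 → slack +0.050/-0.050; half-tol=0.050, Σhalf²=0.002500
  -B: nom -2.300 → Σnom=35.190; wc +0.390/-0.328 → slack +0.440/-0.378; half-tol=0.359, Σhalf²=0.131381
  -C: nom -4.800 → Σnom=30.390; wc +0.480/-0.030 → slack +0.920/-0.408; half-tol=0.255, Σhalf²=0.196406
  -D: nom -15.610 → Σnom=14.780; wc +0.410/-0.180 → slack +1.330/-0.588; half-tol=0.295, Σhalf²=0.283431
Nominal = 14.780. Worst-case = [14.780 - 0.588, 14.780 + 1.330] = [14.192, 16.110]. RSS = √0.283431 = 0.532.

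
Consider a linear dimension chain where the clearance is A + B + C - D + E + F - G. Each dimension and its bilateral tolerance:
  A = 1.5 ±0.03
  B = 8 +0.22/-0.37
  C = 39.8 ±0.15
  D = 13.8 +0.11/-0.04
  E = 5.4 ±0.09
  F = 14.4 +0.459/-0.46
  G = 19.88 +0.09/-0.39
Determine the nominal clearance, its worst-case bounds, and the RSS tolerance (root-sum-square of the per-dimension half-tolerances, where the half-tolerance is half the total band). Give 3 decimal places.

Stack each dimension's contribution:
  +A: nom +1.500 → Σnom=1.500; wc +0.030/-0.030 → slack +0.030/-0.030; half-tol=0.030, Σhalf²=0.000900
  +B: nom +8.000 → Σnom=9.500; wc +0.220/-0.370 → slack +0.250/-0.400; half-tol=0.295, Σhalf²=0.087925
  +C: nom +39.800 → Σnom=49.300; wc +0.150/-0.150 → slack +0.400/-0.550; half-tol=0.150, Σhalf²=0.110425
  -D: nom -13.800 → Σnom=35.500; wc +0.040/-0.110 → slack +0.440/-0.660; half-tol=0.075, Σhalf²=0.116050
  +E: nom +5.400 → Σnom=40.900; wc +0.090/-0.090 → slack +0.530/-0.750; half-tol=0.090, Σhalf²=0.124150
  +F: nom +14.400 → Σnom=55.300; wc +0.459/-0.460 → slack +0.989/-1.210; half-tol=0.460, Σhalf²=0.335290
  -G: nom -19.880 → Σnom=35.420; wc +0.390/-0.090 → slack +1.379/-1.300; half-tol=0.240, Σhalf²=0.392890
Nominal = 35.420. Worst-case = [35.420 - 1.300, 35.420 + 1.379] = [34.120, 36.799]. RSS = √0.392890 = 0.627.

nominal=35.420 wc=[34.120,36.799] rss=0.627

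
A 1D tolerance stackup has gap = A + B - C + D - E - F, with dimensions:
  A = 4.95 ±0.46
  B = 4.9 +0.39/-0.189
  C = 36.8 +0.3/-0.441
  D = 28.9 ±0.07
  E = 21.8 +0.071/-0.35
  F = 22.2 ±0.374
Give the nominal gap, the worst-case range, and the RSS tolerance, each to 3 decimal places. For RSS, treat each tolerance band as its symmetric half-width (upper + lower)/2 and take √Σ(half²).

nominal=-42.050 wc=[-43.514,-39.965] rss=0.789

Stack each dimension's contribution:
  +A: nom +4.950 → Σnom=4.950; wc +0.460/-0.460 → slack +0.460/-0.460; half-tol=0.460, Σhalf²=0.211600
  +B: nom +4.900 → Σnom=9.850; wc +0.390/-0.189 → slack +0.850/-0.649; half-tol=0.289, Σhalf²=0.295410
  -C: nom -36.800 → Σnom=-26.950; wc +0.441/-0.300 → slack +1.291/-0.949; half-tol=0.370, Σhalf²=0.432681
  +D: nom +28.900 → Σnom=1.950; wc +0.070/-0.070 → slack +1.361/-1.019; half-tol=0.070, Σhalf²=0.437581
  -E: nom -21.800 → Σnom=-19.850; wc +0.350/-0.071 → slack +1.711/-1.090; half-tol=0.210, Σhalf²=0.481891
  -F: nom -22.200 → Σnom=-42.050; wc +0.374/-0.374 → slack +2.085/-1.464; half-tol=0.374, Σhalf²=0.621767
Nominal = -42.050. Worst-case = [-42.050 - 1.464, -42.050 + 2.085] = [-43.514, -39.965]. RSS = √0.621767 = 0.789.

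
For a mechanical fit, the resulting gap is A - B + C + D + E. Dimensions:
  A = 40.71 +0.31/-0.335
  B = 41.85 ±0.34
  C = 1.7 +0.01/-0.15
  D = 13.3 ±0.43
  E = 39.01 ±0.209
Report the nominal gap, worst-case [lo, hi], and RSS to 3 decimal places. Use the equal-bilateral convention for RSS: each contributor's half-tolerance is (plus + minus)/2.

nominal=52.870 wc=[51.406,54.169] rss=0.674

Stack each dimension's contribution:
  +A: nom +40.710 → Σnom=40.710; wc +0.310/-0.335 → slack +0.310/-0.335; half-tol=0.323, Σhalf²=0.104006
  -B: nom -41.850 → Σnom=-1.140; wc +0.340/-0.340 → slack +0.650/-0.675; half-tol=0.340, Σhalf²=0.219606
  +C: nom +1.700 → Σnom=0.560; wc +0.010/-0.150 → slack +0.660/-0.825; half-tol=0.080, Σhalf²=0.226006
  +D: nom +13.300 → Σnom=13.860; wc +0.430/-0.430 → slack +1.090/-1.255; half-tol=0.430, Σhalf²=0.410906
  +E: nom +39.010 → Σnom=52.870; wc +0.209/-0.209 → slack +1.299/-1.464; half-tol=0.209, Σhalf²=0.454587
Nominal = 52.870. Worst-case = [52.870 - 1.464, 52.870 + 1.299] = [51.406, 54.169]. RSS = √0.454587 = 0.674.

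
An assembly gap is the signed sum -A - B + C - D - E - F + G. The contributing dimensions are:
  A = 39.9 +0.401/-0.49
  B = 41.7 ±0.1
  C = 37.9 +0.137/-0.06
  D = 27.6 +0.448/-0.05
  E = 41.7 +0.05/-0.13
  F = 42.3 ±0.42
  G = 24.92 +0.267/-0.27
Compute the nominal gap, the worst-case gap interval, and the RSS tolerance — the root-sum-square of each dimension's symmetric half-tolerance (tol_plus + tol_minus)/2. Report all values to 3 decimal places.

nominal=-130.380 wc=[-132.129,-128.786] rss=0.733

Stack each dimension's contribution:
  -A: nom -39.900 → Σnom=-39.900; wc +0.490/-0.401 → slack +0.490/-0.401; half-tol=0.446, Σhalf²=0.198470
  -B: nom -41.700 → Σnom=-81.600; wc +0.100/-0.100 → slack +0.590/-0.501; half-tol=0.100, Σhalf²=0.208470
  +C: nom +37.900 → Σnom=-43.700; wc +0.137/-0.060 → slack +0.727/-0.561; half-tol=0.099, Σhalf²=0.218173
  -D: nom -27.600 → Σnom=-71.300; wc +0.050/-0.448 → slack +0.777/-1.009; half-tol=0.249, Σhalf²=0.280174
  -E: nom -41.700 → Σnom=-113.000; wc +0.130/-0.050 → slack +0.907/-1.059; half-tol=0.090, Σhalf²=0.288274
  -F: nom -42.300 → Σnom=-155.300; wc +0.420/-0.420 → slack +1.327/-1.479; half-tol=0.420, Σhalf²=0.464673
  +G: nom +24.920 → Σnom=-130.380; wc +0.267/-0.270 → slack +1.594/-1.749; half-tol=0.269, Σhalf²=0.536766
Nominal = -130.380. Worst-case = [-130.380 - 1.749, -130.380 + 1.594] = [-132.129, -128.786]. RSS = √0.536766 = 0.733.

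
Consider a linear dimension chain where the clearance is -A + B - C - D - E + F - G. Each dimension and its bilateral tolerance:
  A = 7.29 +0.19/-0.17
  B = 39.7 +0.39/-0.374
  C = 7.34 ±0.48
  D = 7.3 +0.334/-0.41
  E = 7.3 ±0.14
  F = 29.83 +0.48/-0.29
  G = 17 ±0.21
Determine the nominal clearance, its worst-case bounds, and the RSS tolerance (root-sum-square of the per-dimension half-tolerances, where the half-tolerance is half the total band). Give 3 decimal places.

nominal=23.300 wc=[21.282,25.580] rss=0.871

Stack each dimension's contribution:
  -A: nom -7.290 → Σnom=-7.290; wc +0.170/-0.190 → slack +0.170/-0.190; half-tol=0.180, Σhalf²=0.032400
  +B: nom +39.700 → Σnom=32.410; wc +0.390/-0.374 → slack +0.560/-0.564; half-tol=0.382, Σhalf²=0.178324
  -C: nom -7.340 → Σnom=25.070; wc +0.480/-0.480 → slack +1.040/-1.044; half-tol=0.480, Σhalf²=0.408724
  -D: nom -7.300 → Σnom=17.770; wc +0.410/-0.334 → slack +1.450/-1.378; half-tol=0.372, Σhalf²=0.547108
  -E: nom -7.300 → Σnom=10.470; wc +0.140/-0.140 → slack +1.590/-1.518; half-tol=0.140, Σhalf²=0.566708
  +F: nom +29.830 → Σnom=40.300; wc +0.480/-0.290 → slack +2.070/-1.808; half-tol=0.385, Σhalf²=0.714933
  -G: nom -17.000 → Σnom=23.300; wc +0.210/-0.210 → slack +2.280/-2.018; half-tol=0.210, Σhalf²=0.759033
Nominal = 23.300. Worst-case = [23.300 - 2.018, 23.300 + 2.280] = [21.282, 25.580]. RSS = √0.759033 = 0.871.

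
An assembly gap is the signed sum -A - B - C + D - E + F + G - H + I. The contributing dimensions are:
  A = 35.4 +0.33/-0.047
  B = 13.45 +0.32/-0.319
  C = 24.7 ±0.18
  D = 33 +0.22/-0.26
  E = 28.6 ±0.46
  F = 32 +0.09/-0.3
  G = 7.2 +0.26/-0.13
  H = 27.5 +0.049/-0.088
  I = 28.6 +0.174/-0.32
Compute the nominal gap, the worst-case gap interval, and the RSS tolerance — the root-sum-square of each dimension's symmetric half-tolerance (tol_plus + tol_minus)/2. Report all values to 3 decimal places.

nominal=-28.850 wc=[-31.199,-27.012] rss=0.762

Stack each dimension's contribution:
  -A: nom -35.400 → Σnom=-35.400; wc +0.047/-0.330 → slack +0.047/-0.330; half-tol=0.189, Σhalf²=0.035532
  -B: nom -13.450 → Σnom=-48.850; wc +0.319/-0.320 → slack +0.366/-0.650; half-tol=0.320, Σhalf²=0.137612
  -C: nom -24.700 → Σnom=-73.550; wc +0.180/-0.180 → slack +0.546/-0.830; half-tol=0.180, Σhalf²=0.170013
  +D: nom +33.000 → Σnom=-40.550; wc +0.220/-0.260 → slack +0.766/-1.090; half-tol=0.240, Σhalf²=0.227612
  -E: nom -28.600 → Σnom=-69.150; wc +0.460/-0.460 → slack +1.226/-1.550; half-tol=0.460, Σhalf²=0.439213
  +F: nom +32.000 → Σnom=-37.150; wc +0.090/-0.300 → slack +1.316/-1.850; half-tol=0.195, Σhalf²=0.477237
  +G: nom +7.200 → Σnom=-29.950; wc +0.260/-0.130 → slack +1.576/-1.980; half-tol=0.195, Σhalf²=0.515262
  -H: nom -27.500 → Σnom=-57.450; wc +0.088/-0.049 → slack +1.664/-2.029; half-tol=0.069, Σhalf²=0.519955
  +I: nom +28.600 → Σnom=-28.850; wc +0.174/-0.320 → slack +1.838/-2.349; half-tol=0.247, Σhalf²=0.580964
Nominal = -28.850. Worst-case = [-28.850 - 2.349, -28.850 + 1.838] = [-31.199, -27.012]. RSS = √0.580964 = 0.762.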